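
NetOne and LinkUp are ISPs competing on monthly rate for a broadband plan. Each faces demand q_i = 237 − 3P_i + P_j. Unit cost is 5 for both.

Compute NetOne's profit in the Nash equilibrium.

NetOne's profit: π = (P_{NetOne} − 5)(237 − 3P_{NetOne} + P_{LinkUp}).
∂π/∂P_{NetOne} = 252 − 6P_{NetOne} + P_{LinkUp} = 0 ⇒ P_{NetOne} = 42 + (1/6)P_{LinkUp}.
By symmetry P_{LinkUp} = P_{NetOne}; substituting into the reaction function, (5/6)P_{NetOne} = 42 and P_{NetOne} = 50.4.
q_{NetOne} = 237 − 3·50.4 + 50.4 = 136.2.
Profit = (50.4 − 5)·136.2 = 6183.48.

6183.48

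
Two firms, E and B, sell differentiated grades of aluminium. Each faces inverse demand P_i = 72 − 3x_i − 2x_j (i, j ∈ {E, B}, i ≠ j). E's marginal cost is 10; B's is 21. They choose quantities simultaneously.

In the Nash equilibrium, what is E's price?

Firm E's profit: π = x_E(72 − 3x_E − 2x_B) − 10x_E.
∂π/∂x_E = 62 − 6x_E − 2x_B = 0 ⇒ x_E = 31/3 − (1/3)x_B.
Similarly x_B = 8.5 − (1/3)x_E.
Substituting the second reaction function into the first: x_E = 31/3 − (1/3)(8.5 − (1/3)x_E), which gives (8/9)x_E = 7.5 ⇒ x_E = 8.4375.
Then x_B = 8.5 − (1/3)·8.4375 = 5.6875.
P_E = 72 − 3·8.4375 − 2·5.6875 = 35.3125.

35.3125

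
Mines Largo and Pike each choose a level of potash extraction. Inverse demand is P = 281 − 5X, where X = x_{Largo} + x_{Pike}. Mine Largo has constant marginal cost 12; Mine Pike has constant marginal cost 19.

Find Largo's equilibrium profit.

Mine Largo's profit: π = x_{Largo}(281 − 5(x_{Largo} + x_{Pike})) − 12x_{Largo}.
∂π/∂x_{Largo} = 269 − 10x_{Largo} − 5x_{Pike} = 0, so x_{Largo} = 26.9 − 0.5x_{Pike}.
By the same steps for Pike: x_{Pike} = 26.2 − 0.5x_{Largo}.
Solving the two reaction functions simultaneously: (1 − (−0.5)(−0.5))x_{Largo} = 26.9 − 0.5·26.2, so 0.75x_{Largo} = 13.8 and x_{Largo} = 18.4.
Then x_{Pike} = 26.2 − 0.5·18.4 = 17.
Price P = 281 − 5·35.4 = 104.
Largo's profit: (104 − 12)·18.4 = 1692.8.

1692.8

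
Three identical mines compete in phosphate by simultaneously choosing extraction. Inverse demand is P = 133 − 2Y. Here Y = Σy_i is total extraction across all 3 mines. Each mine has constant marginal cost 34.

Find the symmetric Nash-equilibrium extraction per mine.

A representative mine's profit is π_i = y_i(133 − 2Y) − 34y_i, with Y = y_i + Σ_{j≠i} y_j.
First-order condition: 99 − 4y_i − 2Σ_{j≠i} y_j = 0.
With identical mines, set every y_j = y: then 99 − 4y − 4y = 0, i.e. y = 99/8 = 12.375.

12.375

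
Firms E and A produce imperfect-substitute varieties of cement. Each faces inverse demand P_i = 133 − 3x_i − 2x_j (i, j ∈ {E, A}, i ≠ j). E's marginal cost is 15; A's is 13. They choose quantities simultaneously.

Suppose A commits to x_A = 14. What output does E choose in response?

15

Firm E's profit: π = x_E(133 − 3x_E − 2x_A) − 15x_E.
∂π/∂x_E = 118 − 6x_E − 2x_A = 0 ⇒ x_E = 59/3 − (1/3)x_A.
At x_A = 14: x_E = 59/3 − (1/3)·14 = 15.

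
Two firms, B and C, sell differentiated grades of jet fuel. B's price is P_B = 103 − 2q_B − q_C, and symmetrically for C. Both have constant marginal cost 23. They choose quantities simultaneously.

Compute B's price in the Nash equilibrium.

Firm B's profit: π = q_B(103 − 2q_B − q_C) − 23q_B.
∂π/∂q_B = 80 − 4q_B − q_C = 0 ⇒ q_B = 20 − 0.25q_C.
Setting q_B = q_C in the reaction function: q_B = 20 − 0.25q_B, so q_B = 20 / 1.25 = 16.
P_B = 103 − 2·16 − 16 = 55.

55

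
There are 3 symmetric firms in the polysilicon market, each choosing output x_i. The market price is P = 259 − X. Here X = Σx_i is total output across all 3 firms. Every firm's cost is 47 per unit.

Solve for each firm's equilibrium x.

53

A representative firm's profit is π_i = x_i(259 − X) − 47x_i, with X = x_i + Σ_{j≠i} x_j.
First-order condition: 212 − 2x_i − Σ_{j≠i} x_j = 0.
Imposing symmetry (x_j = x for all j) turns Σ_{j≠i} x_j into 2x, so 212 = 4x and x = 53.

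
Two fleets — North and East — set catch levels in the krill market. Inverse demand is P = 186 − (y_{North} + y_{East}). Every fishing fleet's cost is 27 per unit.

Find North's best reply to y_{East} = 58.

50.5

Fishing fleet North's profit: π = y_{North}(186 − (y_{North} + y_{East})) − 27y_{North}.
∂π/∂y_{North} = 159 − 2y_{North} − y_{East} = 0, so y_{North} = 79.5 − 0.5y_{East}.
At y_{East} = 58: y_{North} = 79.5 − 0.5·58 = 50.5.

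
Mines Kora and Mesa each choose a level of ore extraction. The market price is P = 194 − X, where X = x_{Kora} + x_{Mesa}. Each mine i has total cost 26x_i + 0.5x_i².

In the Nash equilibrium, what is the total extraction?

84

Mine Kora's profit: π = x_{Kora}(194 − (x_{Kora} + x_{Mesa})) − 26x_{Kora} − 0.5x_{Kora}².
∂π/∂x_{Kora} = 168 − 3x_{Kora} − x_{Mesa} = 0, so x_{Kora} = 56 − (1/3)x_{Mesa}.
Setting x_{Kora} = x_{Mesa} in the reaction function: x_{Kora} = 56 − (1/3)x_{Kora}, so x_{Kora} = 56 / (4/3) = 42.
Total extraction: 42 + 42 = 84.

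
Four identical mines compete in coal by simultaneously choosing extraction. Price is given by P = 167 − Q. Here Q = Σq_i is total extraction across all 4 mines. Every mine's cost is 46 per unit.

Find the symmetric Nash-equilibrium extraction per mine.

24.2

A representative mine's profit is π_i = q_i(167 − Q) − 46q_i, with Q = q_i + Σ_{j≠i} q_j.
First-order condition: 121 − 2q_i − Σ_{j≠i} q_j = 0.
In a symmetric equilibrium every mine chooses the same q, so Σ_{j≠i} q_j = 3q. The condition becomes 121 − 5q = 0, giving q = 121/5 = 24.2.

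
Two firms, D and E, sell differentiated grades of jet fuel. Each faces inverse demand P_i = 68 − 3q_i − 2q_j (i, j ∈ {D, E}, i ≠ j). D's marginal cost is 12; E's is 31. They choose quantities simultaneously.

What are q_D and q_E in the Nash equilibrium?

8.1875, 3.4375

Firm D's profit: π = q_D(68 − 3q_D − 2q_E) − 12q_D.
∂π/∂q_D = 56 − 6q_D − 2q_E = 0 ⇒ q_D = 28/3 − (1/3)q_E.
Similarly q_E = 37/6 − (1/3)q_D.
Solving the two reaction functions simultaneously: (1 − (−1/3)(−1/3))q_D = 28/3 − (1/3)·(37/6), so (8/9)q_D = 131/18 and q_D = 8.1875.
Then q_E = 37/6 − (1/3)·8.1875 = 3.4375.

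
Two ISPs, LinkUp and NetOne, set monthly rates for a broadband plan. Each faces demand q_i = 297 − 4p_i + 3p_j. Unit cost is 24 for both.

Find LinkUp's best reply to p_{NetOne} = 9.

LinkUp's profit: π = (p_{LinkUp} − 24)(297 − 4p_{LinkUp} + 3p_{NetOne}).
∂π/∂p_{LinkUp} = 393 − 8p_{LinkUp} + 3p_{NetOne} = 0 ⇒ p_{LinkUp} = 49.125 + 0.375p_{NetOne}.
At p_{NetOne} = 9: p_{LinkUp} = 49.125 + 0.375·9 = 52.5.

52.5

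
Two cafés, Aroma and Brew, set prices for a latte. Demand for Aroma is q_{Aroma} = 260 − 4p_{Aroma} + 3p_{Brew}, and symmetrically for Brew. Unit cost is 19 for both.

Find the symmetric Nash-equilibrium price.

Aroma's profit: π = (p_{Aroma} − 19)(260 − 4p_{Aroma} + 3p_{Brew}).
∂π/∂p_{Aroma} = 336 − 8p_{Aroma} + 3p_{Brew} = 0 ⇒ p_{Aroma} = 42 + 0.375p_{Brew}.
By symmetry p_{Brew} = p_{Aroma}; substituting into the reaction function, 0.625p_{Aroma} = 42 and p_{Aroma} = 67.2.

67.2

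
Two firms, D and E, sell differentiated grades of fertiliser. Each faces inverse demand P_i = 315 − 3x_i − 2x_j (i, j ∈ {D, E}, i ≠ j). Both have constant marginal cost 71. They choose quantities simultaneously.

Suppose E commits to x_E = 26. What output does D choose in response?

32

Firm D's profit: π = x_D(315 − 3x_D − 2x_E) − 71x_D.
∂π/∂x_D = 244 − 6x_D − 2x_E = 0 ⇒ x_D = 122/3 − (1/3)x_E.
At x_E = 26: x_D = 122/3 − (1/3)·26 = 32.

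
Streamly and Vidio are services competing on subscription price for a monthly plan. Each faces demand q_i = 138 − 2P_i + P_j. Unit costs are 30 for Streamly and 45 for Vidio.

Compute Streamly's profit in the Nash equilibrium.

2888

Streamly's profit: π = (P_{Streamly} − 30)(138 − 2P_{Streamly} + P_{Vidio}).
∂π/∂P_{Streamly} = 198 − 4P_{Streamly} + P_{Vidio} = 0 ⇒ P_{Streamly} = 49.5 + 0.25P_{Vidio}.
Similarly P_{Vidio} = 57 + 0.25P_{Streamly}.
Plugging P_{Vidio} into Streamly's best response: P_{Streamly} = 49.5 + 0.25(57 + 0.25P_{Streamly}) ⇒ 0.9375P_{Streamly} = 63.75, so P_{Streamly} = 68.
Then P_{Vidio} = 57 + 0.25·68 = 74.
q_{Streamly} = 138 − 2·68 + 74 = 76.
Profit = (68 − 30)·76 = 2888.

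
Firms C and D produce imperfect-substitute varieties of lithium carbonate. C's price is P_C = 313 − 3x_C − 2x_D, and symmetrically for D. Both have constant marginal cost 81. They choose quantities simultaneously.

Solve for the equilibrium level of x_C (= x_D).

29

Firm C's profit: π = x_C(313 − 3x_C − 2x_D) − 81x_C.
∂π/∂x_C = 232 − 6x_C − 2x_D = 0 ⇒ x_C = 116/3 − (1/3)x_D.
The game is symmetric, so in equilibrium x_D = x_C: the reaction function gives (4/3)x_C = 116/3, hence x_C = 29.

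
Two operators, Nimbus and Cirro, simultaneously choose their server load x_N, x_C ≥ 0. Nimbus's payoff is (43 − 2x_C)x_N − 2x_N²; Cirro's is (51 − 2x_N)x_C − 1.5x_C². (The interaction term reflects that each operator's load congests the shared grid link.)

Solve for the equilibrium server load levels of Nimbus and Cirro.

3.375, 14.75

Expanding Nimbus's payoff: 43x_N − 2x_Cx_N − 2x_N².
∂π/∂x_N = 43 − 2x_C − 4x_N = 0, so x_N = 10.75 − 0.5x_C.
Likewise for Cirro: x_C = 17 − (2/3)x_N.
Solving the two reaction functions simultaneously: (1 − (−0.5)(−2/3))x_N = 10.75 − 0.5·17, so (2/3)x_N = 2.25 and x_N = 3.375.
Then x_C = 17 − (2/3)·3.375 = 14.75.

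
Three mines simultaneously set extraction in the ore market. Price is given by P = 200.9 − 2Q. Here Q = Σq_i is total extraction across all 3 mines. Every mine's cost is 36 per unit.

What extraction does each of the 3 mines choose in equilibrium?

20.6125

A representative mine's profit is π_i = q_i(200.9 − 2Q) − 36q_i, with Q = q_i + Σ_{j≠i} q_j.
First-order condition: 164.9 − 4q_i − 2Σ_{j≠i} q_j = 0.
In a symmetric equilibrium every mine chooses the same q, so Σ_{j≠i} q_j = 2q. The condition becomes 164.9 − 8q = 0, giving q = 164.9/8 = 20.6125.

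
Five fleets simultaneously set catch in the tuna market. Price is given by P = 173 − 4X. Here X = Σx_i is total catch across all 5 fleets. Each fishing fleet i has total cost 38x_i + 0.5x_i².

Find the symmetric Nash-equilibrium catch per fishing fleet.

A representative fishing fleet's profit is π_i = x_i(173 − 4X) − 38x_i − 0.5x_i², with X = x_i + Σ_{j≠i} x_j.
First-order condition: 135 − 9x_i − 4Σ_{j≠i} x_j = 0.
With identical fishing fleets, set every x_j = x: then 135 − 9x − 16x = 0, i.e. x = 135/25 = 5.4.

5.4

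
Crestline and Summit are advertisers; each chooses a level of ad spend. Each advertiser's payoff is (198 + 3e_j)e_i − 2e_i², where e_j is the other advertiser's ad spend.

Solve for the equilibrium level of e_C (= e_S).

198

Crestline's payoff is (198 + 3e_S)e_C − 2e_C².
∂π/∂e_C = 198 + 3e_S − 4e_C = 0, so e_C = 49.5 + 0.75e_S.
Setting e_C = e_S in the reaction function: e_C = 49.5 + 0.75e_C, so e_C = 49.5 / 0.25 = 198.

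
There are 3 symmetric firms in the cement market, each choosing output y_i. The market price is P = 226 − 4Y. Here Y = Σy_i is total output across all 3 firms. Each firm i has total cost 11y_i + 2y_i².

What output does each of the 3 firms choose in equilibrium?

10.75

A representative firm's profit is π_i = y_i(226 − 4Y) − 11y_i − 2y_i², with Y = y_i + Σ_{j≠i} y_j.
First-order condition: 215 − 12y_i − 4Σ_{j≠i} y_j = 0.
With identical firms, set every y_j = y: then 215 − 12y − 8y = 0, i.e. y = 215/20 = 10.75.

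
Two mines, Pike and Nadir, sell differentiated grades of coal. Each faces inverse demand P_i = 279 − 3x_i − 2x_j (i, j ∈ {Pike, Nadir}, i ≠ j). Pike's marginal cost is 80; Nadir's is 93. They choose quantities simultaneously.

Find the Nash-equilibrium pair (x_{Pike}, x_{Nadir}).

Mine Pike's profit: π = x_{Pike}(279 − 3x_{Pike} − 2x_{Nadir}) − 80x_{Pike}.
∂π/∂x_{Pike} = 199 − 6x_{Pike} − 2x_{Nadir} = 0 ⇒ x_{Pike} = 199/6 − (1/3)x_{Nadir}.
Similarly x_{Nadir} = 31 − (1/3)x_{Pike}.
Plugging x_{Nadir} into Pike's best response: x_{Pike} = 199/6 − (1/3)(31 − (1/3)x_{Pike}) ⇒ (8/9)x_{Pike} = 137/6, so x_{Pike} = 25.6875.
Then x_{Nadir} = 31 − (1/3)·25.6875 = 22.4375.

25.6875, 22.4375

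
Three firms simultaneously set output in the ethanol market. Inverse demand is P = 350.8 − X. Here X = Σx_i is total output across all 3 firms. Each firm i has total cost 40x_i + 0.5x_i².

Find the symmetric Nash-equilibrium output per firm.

62.16

A representative firm's profit is π_i = x_i(350.8 − X) − 40x_i − 0.5x_i², with X = x_i + Σ_{j≠i} x_j.
First-order condition: 310.8 − 3x_i − Σ_{j≠i} x_j = 0.
With identical firms, set every x_j = x: then 310.8 − 3x − 2x = 0, i.e. x = 310.8/5 = 62.16.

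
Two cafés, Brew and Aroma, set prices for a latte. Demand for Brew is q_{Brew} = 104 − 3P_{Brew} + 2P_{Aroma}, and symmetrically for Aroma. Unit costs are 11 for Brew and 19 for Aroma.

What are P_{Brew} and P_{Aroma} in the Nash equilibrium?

35.75, 38.75

Brew's profit: π = (P_{Brew} − 11)(104 − 3P_{Brew} + 2P_{Aroma}).
∂π/∂P_{Brew} = 137 − 6P_{Brew} + 2P_{Aroma} = 0 ⇒ P_{Brew} = 137/6 + (1/3)P_{Aroma}.
Similarly P_{Aroma} = 161/6 + (1/3)P_{Brew}.
Solving the two reaction functions simultaneously: (1 − (1/3)(1/3))P_{Brew} = 137/6 + (1/3)·(161/6), so (8/9)P_{Brew} = 286/9 and P_{Brew} = 35.75.
Then P_{Aroma} = 161/6 + (1/3)·35.75 = 38.75.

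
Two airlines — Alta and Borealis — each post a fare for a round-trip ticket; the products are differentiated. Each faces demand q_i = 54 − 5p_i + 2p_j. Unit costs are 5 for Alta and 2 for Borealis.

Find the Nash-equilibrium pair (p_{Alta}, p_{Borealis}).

9.5625, 8.3125

Alta's profit: π = (p_{Alta} − 5)(54 − 5p_{Alta} + 2p_{Borealis}).
∂π/∂p_{Alta} = 79 − 10p_{Alta} + 2p_{Borealis} = 0 ⇒ p_{Alta} = 7.9 + 0.2p_{Borealis}.
Similarly p_{Borealis} = 6.4 + 0.2p_{Alta}.
Plugging p_{Borealis} into Alta's best response: p_{Alta} = 7.9 + 0.2(6.4 + 0.2p_{Alta}) ⇒ 0.96p_{Alta} = 9.18, so p_{Alta} = 9.5625.
Then p_{Borealis} = 6.4 + 0.2·9.5625 = 8.3125.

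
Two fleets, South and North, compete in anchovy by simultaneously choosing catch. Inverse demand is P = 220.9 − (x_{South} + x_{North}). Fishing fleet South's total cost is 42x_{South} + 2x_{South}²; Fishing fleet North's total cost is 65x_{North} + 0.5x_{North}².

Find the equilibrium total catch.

Fishing fleet South's profit: π = x_{South}(220.9 − (x_{South} + x_{North})) − 42x_{South} − 2x_{South}².
∂π/∂x_{South} = 178.9 − 6x_{South} − x_{North} = 0, so x_{South} = 1789/60 − (1/6)x_{North}.
For North: ∂π/∂x_{North} = 155.9 − 3x_{North} − x_{South} = 0 ⇒ x_{North} = 1559/30 − (1/3)x_{South}.
Substituting the second reaction function into the first: x_{South} = 1789/60 − (1/6)(1559/30 − (1/3)x_{South}), which gives (17/18)x_{South} = 952/45 ⇒ x_{South} = 22.4.
Then x_{North} = 1559/30 − (1/3)·22.4 = 44.5.
Total catch: 22.4 + 44.5 = 66.9.

66.9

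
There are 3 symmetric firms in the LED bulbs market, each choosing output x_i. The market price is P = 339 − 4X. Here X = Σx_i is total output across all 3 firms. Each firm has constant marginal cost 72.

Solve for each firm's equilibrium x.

A representative firm's profit is π_i = x_i(339 − 4X) − 72x_i, with X = x_i + Σ_{j≠i} x_j.
First-order condition: 267 − 8x_i − 4Σ_{j≠i} x_j = 0.
Imposing symmetry (x_j = x for all j) turns Σ_{j≠i} x_j into 2x, so 267 = 16x and x = 16.6875.

16.6875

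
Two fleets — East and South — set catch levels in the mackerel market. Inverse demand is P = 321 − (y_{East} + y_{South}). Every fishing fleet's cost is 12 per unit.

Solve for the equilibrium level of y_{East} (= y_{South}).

103

Fishing fleet East's profit: π = y_{East}(321 − (y_{East} + y_{South})) − 12y_{East}.
∂π/∂y_{East} = 309 − 2y_{East} − y_{South} = 0, so y_{East} = 154.5 − 0.5y_{South}.
The game is symmetric, so in equilibrium y_{South} = y_{East}: the reaction function gives 1.5y_{East} = 154.5, hence y_{East} = 103.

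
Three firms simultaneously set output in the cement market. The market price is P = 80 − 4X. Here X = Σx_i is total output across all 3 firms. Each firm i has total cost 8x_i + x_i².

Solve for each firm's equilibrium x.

4

A representative firm's profit is π_i = x_i(80 − 4X) − 8x_i − x_i², with X = x_i + Σ_{j≠i} x_j.
First-order condition: 72 − 10x_i − 4Σ_{j≠i} x_j = 0.
With identical firms, set every x_j = x: then 72 − 10x − 8x = 0, i.e. x = 72/18 = 4.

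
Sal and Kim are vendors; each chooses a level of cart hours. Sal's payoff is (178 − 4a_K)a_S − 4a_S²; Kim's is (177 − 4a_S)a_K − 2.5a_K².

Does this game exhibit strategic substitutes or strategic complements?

strategic substitutes

Expanding Sal's payoff: 178a_S − 4a_Ka_S − 4a_S².
∂π/∂a_S = 178 − 4a_K − 8a_S = 0, so a_S = 22.25 − 0.5a_K.
The best-response slope da_S/da_K = −0.5 < 0: the reaction function is downward-sloping, so the choices are strategic substitutes.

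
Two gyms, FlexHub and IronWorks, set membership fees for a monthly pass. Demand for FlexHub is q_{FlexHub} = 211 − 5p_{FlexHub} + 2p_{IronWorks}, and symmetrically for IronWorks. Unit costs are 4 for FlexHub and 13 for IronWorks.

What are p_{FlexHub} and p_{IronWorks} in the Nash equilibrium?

29.8125, 33.5625

FlexHub's profit: π = (p_{FlexHub} − 4)(211 − 5p_{FlexHub} + 2p_{IronWorks}).
∂π/∂p_{FlexHub} = 231 − 10p_{FlexHub} + 2p_{IronWorks} = 0 ⇒ p_{FlexHub} = 23.1 + 0.2p_{IronWorks}.
Similarly p_{IronWorks} = 27.6 + 0.2p_{FlexHub}.
Plugging p_{IronWorks} into FlexHub's best response: p_{FlexHub} = 23.1 + 0.2(27.6 + 0.2p_{FlexHub}) ⇒ 0.96p_{FlexHub} = 28.62, so p_{FlexHub} = 29.8125.
Then p_{IronWorks} = 27.6 + 0.2·29.8125 = 33.5625.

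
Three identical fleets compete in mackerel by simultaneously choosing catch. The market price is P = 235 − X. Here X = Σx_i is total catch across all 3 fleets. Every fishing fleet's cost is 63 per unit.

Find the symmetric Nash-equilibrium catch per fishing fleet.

A representative fishing fleet's profit is π_i = x_i(235 − X) − 63x_i, with X = x_i + Σ_{j≠i} x_j.
First-order condition: 172 − 2x_i − Σ_{j≠i} x_j = 0.
Imposing symmetry (x_j = x for all j) turns Σ_{j≠i} x_j into 2x, so 172 = 4x and x = 43.

43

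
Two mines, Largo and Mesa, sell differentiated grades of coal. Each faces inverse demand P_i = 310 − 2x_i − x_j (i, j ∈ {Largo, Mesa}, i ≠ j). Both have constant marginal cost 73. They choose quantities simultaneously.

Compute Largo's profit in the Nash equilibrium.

Mine Largo's profit: π = x_{Largo}(310 − 2x_{Largo} − x_{Mesa}) − 73x_{Largo}.
∂π/∂x_{Largo} = 237 − 4x_{Largo} − x_{Mesa} = 0 ⇒ x_{Largo} = 59.25 − 0.25x_{Mesa}.
The game is symmetric, so in equilibrium x_{Mesa} = x_{Largo}: the reaction function gives 1.25x_{Largo} = 59.25, hence x_{Largo} = 47.4.
P_{Largo} = 310 − 2·47.4 − 47.4 = 167.8.
Profit = (167.8 − 73)·47.4 = 4493.52.

4493.52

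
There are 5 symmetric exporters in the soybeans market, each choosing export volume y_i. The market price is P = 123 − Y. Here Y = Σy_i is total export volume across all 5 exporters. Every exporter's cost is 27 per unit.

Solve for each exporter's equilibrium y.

16

A representative exporter's profit is π_i = y_i(123 − Y) − 27y_i, with Y = y_i + Σ_{j≠i} y_j.
First-order condition: 96 − 2y_i − Σ_{j≠i} y_j = 0.
In a symmetric equilibrium every exporter chooses the same y, so Σ_{j≠i} y_j = 4y. The condition becomes 96 − 6y = 0, giving y = 96/6 = 16.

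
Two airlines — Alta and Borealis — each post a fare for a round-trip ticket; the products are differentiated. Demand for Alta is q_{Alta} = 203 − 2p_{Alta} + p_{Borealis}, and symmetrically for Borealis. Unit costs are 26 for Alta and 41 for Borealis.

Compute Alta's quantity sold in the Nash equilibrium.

122

Alta's profit: π = (p_{Alta} − 26)(203 − 2p_{Alta} + p_{Borealis}).
∂π/∂p_{Alta} = 255 − 4p_{Alta} + p_{Borealis} = 0 ⇒ p_{Alta} = 63.75 + 0.25p_{Borealis}.
Similarly p_{Borealis} = 71.25 + 0.25p_{Alta}.
Solving the two reaction functions simultaneously: (1 − (0.25)(0.25))p_{Alta} = 63.75 + 0.25·71.25, so 0.9375p_{Alta} = 81.5625 and p_{Alta} = 87.
Then p_{Borealis} = 71.25 + 0.25·87 = 93.
q_{Alta} = 203 − 2·87 + 93 = 122.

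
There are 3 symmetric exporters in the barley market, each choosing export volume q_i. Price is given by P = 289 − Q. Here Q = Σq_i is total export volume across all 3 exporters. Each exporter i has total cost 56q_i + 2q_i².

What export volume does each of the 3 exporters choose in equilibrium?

A representative exporter's profit is π_i = q_i(289 − Q) − 56q_i − 2q_i², with Q = q_i + Σ_{j≠i} q_j.
First-order condition: 233 − 6q_i − Σ_{j≠i} q_j = 0.
In a symmetric equilibrium every exporter chooses the same q, so Σ_{j≠i} q_j = 2q. The condition becomes 233 − 8q = 0, giving q = 233/8 = 29.125.

29.125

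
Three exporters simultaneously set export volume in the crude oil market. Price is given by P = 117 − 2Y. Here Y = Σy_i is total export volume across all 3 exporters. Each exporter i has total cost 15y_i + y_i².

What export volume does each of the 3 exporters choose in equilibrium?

A representative exporter's profit is π_i = y_i(117 − 2Y) − 15y_i − y_i², with Y = y_i + Σ_{j≠i} y_j.
First-order condition: 102 − 6y_i − 2Σ_{j≠i} y_j = 0.
Imposing symmetry (y_j = y for all j) turns Σ_{j≠i} y_j into 2y, so 102 = 10y and y = 10.2.

10.2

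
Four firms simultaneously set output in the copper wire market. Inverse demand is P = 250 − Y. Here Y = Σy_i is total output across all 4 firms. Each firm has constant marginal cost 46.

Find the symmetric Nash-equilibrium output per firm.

A representative firm's profit is π_i = y_i(250 − Y) − 46y_i, with Y = y_i + Σ_{j≠i} y_j.
First-order condition: 204 − 2y_i − Σ_{j≠i} y_j = 0.
With identical firms, set every y_j = y: then 204 − 2y − 3y = 0, i.e. y = 204/5 = 40.8.

40.8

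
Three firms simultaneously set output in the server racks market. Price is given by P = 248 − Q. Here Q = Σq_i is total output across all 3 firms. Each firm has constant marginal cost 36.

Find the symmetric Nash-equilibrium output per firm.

53

A representative firm's profit is π_i = q_i(248 − Q) − 36q_i, with Q = q_i + Σ_{j≠i} q_j.
First-order condition: 212 − 2q_i − Σ_{j≠i} q_j = 0.
Imposing symmetry (q_j = q for all j) turns Σ_{j≠i} q_j into 2q, so 212 = 4q and q = 53.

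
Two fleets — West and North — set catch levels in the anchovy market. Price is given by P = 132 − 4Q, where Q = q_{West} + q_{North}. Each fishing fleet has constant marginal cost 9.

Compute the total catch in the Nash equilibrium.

Fishing fleet West's profit: π = q_{West}(132 − 4(q_{West} + q_{North})) − 9q_{West}.
∂π/∂q_{West} = 123 − 8q_{West} − 4q_{North} = 0, so q_{West} = 15.375 − 0.5q_{North}.
By symmetry q_{North} = q_{West}; substituting into the reaction function, 1.5q_{West} = 15.375 and q_{West} = 10.25.
Total catch: 10.25 + 10.25 = 20.5.

20.5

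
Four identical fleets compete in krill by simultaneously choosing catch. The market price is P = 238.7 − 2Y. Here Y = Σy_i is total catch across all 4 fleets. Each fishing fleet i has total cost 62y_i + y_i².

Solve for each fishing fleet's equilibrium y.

A representative fishing fleet's profit is π_i = y_i(238.7 − 2Y) − 62y_i − y_i², with Y = y_i + Σ_{j≠i} y_j.
First-order condition: 176.7 − 6y_i − 2Σ_{j≠i} y_j = 0.
With identical fishing fleets, set every y_j = y: then 176.7 − 6y − 6y = 0, i.e. y = 176.7/12 = 14.725.

14.725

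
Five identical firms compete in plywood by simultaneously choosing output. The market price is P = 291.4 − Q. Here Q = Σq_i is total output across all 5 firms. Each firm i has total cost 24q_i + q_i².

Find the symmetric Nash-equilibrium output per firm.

A representative firm's profit is π_i = q_i(291.4 − Q) − 24q_i − q_i², with Q = q_i + Σ_{j≠i} q_j.
First-order condition: 267.4 − 4q_i − Σ_{j≠i} q_j = 0.
Imposing symmetry (q_j = q for all j) turns Σ_{j≠i} q_j into 4q, so 267.4 = 8q and q = 33.425.

33.425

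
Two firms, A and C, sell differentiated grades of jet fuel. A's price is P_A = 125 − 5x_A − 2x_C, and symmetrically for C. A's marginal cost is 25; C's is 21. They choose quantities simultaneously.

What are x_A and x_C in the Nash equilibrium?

Firm A's profit: π = x_A(125 − 5x_A − 2x_C) − 25x_A.
∂π/∂x_A = 100 − 10x_A − 2x_C = 0 ⇒ x_A = 10 − 0.2x_C.
Similarly x_C = 10.4 − 0.2x_A.
Solving the two reaction functions simultaneously: (1 − (−0.2)(−0.2))x_A = 10 − 0.2·10.4, so 0.96x_A = 7.92 and x_A = 8.25.
Then x_C = 10.4 − 0.2·8.25 = 8.75.

8.25, 8.75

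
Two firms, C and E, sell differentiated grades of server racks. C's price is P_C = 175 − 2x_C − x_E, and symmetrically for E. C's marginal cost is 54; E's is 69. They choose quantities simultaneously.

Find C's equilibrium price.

104.4

Firm C's profit: π = x_C(175 − 2x_C − x_E) − 54x_C.
∂π/∂x_C = 121 − 4x_C − x_E = 0 ⇒ x_C = 30.25 − 0.25x_E.
Similarly x_E = 26.5 − 0.25x_C.
Solving the two reaction functions simultaneously: (1 − (−0.25)(−0.25))x_C = 30.25 − 0.25·26.5, so 0.9375x_C = 23.625 and x_C = 25.2.
Then x_E = 26.5 − 0.25·25.2 = 20.2.
P_C = 175 − 2·25.2 − 20.2 = 104.4.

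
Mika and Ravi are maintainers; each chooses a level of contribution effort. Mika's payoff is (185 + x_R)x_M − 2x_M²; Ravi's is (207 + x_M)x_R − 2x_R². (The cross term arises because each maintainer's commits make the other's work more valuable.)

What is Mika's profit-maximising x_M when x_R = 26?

52.75

Expanding Mika's payoff: 185x_M + x_Rx_M − 2x_M².
∂π/∂x_M = 185 + x_R − 4x_M = 0, so x_M = 46.25 + 0.25x_R.
At x_R = 26: x_M = 46.25 + 0.25·26 = 52.75.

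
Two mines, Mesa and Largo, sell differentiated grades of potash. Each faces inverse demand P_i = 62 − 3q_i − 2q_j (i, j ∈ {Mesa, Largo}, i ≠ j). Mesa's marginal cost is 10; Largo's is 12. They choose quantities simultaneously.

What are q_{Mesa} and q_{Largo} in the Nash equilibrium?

Mine Mesa's profit: π = q_{Mesa}(62 − 3q_{Mesa} − 2q_{Largo}) − 10q_{Mesa}.
∂π/∂q_{Mesa} = 52 − 6q_{Mesa} − 2q_{Largo} = 0 ⇒ q_{Mesa} = 26/3 − (1/3)q_{Largo}.
Similarly q_{Largo} = 25/3 − (1/3)q_{Mesa}.
Solving the two reaction functions simultaneously: (1 − (−1/3)(−1/3))q_{Mesa} = 26/3 − (1/3)·(25/3), so (8/9)q_{Mesa} = 53/9 and q_{Mesa} = 6.625.
Then q_{Largo} = 25/3 − (1/3)·6.625 = 6.125.

6.625, 6.125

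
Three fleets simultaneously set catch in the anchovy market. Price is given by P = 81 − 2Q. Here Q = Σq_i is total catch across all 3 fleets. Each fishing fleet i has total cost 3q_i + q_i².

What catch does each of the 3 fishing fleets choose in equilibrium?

7.8

A representative fishing fleet's profit is π_i = q_i(81 − 2Q) − 3q_i − q_i², with Q = q_i + Σ_{j≠i} q_j.
First-order condition: 78 − 6q_i − 2Σ_{j≠i} q_j = 0.
In a symmetric equilibrium every fishing fleet chooses the same q, so Σ_{j≠i} q_j = 2q. The condition becomes 78 − 10q = 0, giving q = 78/10 = 7.8.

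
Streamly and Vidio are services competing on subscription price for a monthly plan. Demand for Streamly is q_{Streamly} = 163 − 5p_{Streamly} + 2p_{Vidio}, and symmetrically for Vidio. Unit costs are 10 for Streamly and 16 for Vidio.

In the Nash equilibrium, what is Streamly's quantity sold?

Streamly's profit: π = (p_{Streamly} − 10)(163 − 5p_{Streamly} + 2p_{Vidio}).
∂π/∂p_{Streamly} = 213 − 10p_{Streamly} + 2p_{Vidio} = 0 ⇒ p_{Streamly} = 21.3 + 0.2p_{Vidio}.
Similarly p_{Vidio} = 24.3 + 0.2p_{Streamly}.
Substituting the second reaction function into the first: p_{Streamly} = 21.3 + 0.2(24.3 + 0.2p_{Streamly}), which gives 0.96p_{Streamly} = 26.16 ⇒ p_{Streamly} = 27.25.
Then p_{Vidio} = 24.3 + 0.2·27.25 = 29.75.
q_{Streamly} = 163 − 5·27.25 + 2·29.75 = 86.25.

86.25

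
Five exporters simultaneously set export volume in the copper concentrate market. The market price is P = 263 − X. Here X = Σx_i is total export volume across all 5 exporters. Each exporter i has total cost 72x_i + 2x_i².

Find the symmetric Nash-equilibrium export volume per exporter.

19.1

A representative exporter's profit is π_i = x_i(263 − X) − 72x_i − 2x_i², with X = x_i + Σ_{j≠i} x_j.
First-order condition: 191 − 6x_i − Σ_{j≠i} x_j = 0.
In a symmetric equilibrium every exporter chooses the same x, so Σ_{j≠i} x_j = 4x. The condition becomes 191 − 10x = 0, giving x = 191/10 = 19.1.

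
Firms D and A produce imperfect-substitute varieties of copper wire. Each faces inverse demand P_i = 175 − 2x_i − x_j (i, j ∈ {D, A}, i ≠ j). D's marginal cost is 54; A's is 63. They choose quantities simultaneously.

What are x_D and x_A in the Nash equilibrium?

Firm D's profit: π = x_D(175 − 2x_D − x_A) − 54x_D.
∂π/∂x_D = 121 − 4x_D − x_A = 0 ⇒ x_D = 30.25 − 0.25x_A.
Similarly x_A = 28 − 0.25x_D.
Solving the two reaction functions simultaneously: (1 − (−0.25)(−0.25))x_D = 30.25 − 0.25·28, so 0.9375x_D = 23.25 and x_D = 24.8.
Then x_A = 28 − 0.25·24.8 = 21.8.

24.8, 21.8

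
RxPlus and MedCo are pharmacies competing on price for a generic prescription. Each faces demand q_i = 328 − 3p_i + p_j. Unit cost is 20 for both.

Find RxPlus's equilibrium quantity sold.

172.8

RxPlus's profit: π = (p_{RxPlus} − 20)(328 − 3p_{RxPlus} + p_{MedCo}).
∂π/∂p_{RxPlus} = 388 − 6p_{RxPlus} + p_{MedCo} = 0 ⇒ p_{RxPlus} = 194/3 + (1/6)p_{MedCo}.
The game is symmetric, so in equilibrium p_{MedCo} = p_{RxPlus}: the reaction function gives (5/6)p_{RxPlus} = 194/3, hence p_{RxPlus} = 77.6.
q_{RxPlus} = 328 − 3·77.6 + 77.6 = 172.8.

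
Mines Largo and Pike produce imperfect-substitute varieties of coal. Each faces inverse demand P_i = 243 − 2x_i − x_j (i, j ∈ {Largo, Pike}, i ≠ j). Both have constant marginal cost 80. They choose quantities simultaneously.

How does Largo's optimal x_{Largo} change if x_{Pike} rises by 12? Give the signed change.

-3

Mine Largo's profit: π = x_{Largo}(243 − 2x_{Largo} − x_{Pike}) − 80x_{Largo}.
∂π/∂x_{Largo} = 163 − 4x_{Largo} − x_{Pike} = 0 ⇒ x_{Largo} = 40.75 − 0.25x_{Pike}.
The reaction-function slope is −0.25, so a 12-unit rise in x_{Pike} moves x_{Largo} by −0.25 × 12 = −3. Largo's best response falls — the actions are strategic substitutes.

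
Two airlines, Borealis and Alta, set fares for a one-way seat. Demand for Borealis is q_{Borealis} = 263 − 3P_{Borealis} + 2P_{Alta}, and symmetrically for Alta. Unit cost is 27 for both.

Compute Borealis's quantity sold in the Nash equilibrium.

177

Borealis's profit: π = (P_{Borealis} − 27)(263 − 3P_{Borealis} + 2P_{Alta}).
∂π/∂P_{Borealis} = 344 − 6P_{Borealis} + 2P_{Alta} = 0 ⇒ P_{Borealis} = 172/3 + (1/3)P_{Alta}.
By symmetry P_{Alta} = P_{Borealis}; substituting into the reaction function, (2/3)P_{Borealis} = 172/3 and P_{Borealis} = 86.
q_{Borealis} = 263 − 3·86 + 2·86 = 177.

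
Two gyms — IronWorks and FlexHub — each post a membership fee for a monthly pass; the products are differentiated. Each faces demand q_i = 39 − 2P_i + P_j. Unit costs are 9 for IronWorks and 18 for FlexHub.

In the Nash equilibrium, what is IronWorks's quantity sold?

IronWorks's profit: π = (P_{IronWorks} − 9)(39 − 2P_{IronWorks} + P_{FlexHub}).
∂π/∂P_{IronWorks} = 57 − 4P_{IronWorks} + P_{FlexHub} = 0 ⇒ P_{IronWorks} = 14.25 + 0.25P_{FlexHub}.
Similarly P_{FlexHub} = 18.75 + 0.25P_{IronWorks}.
Substituting the second reaction function into the first: P_{IronWorks} = 14.25 + 0.25(18.75 + 0.25P_{IronWorks}), which gives 0.9375P_{IronWorks} = 18.9375 ⇒ P_{IronWorks} = 20.2.
Then P_{FlexHub} = 18.75 + 0.25·20.2 = 23.8.
q_{IronWorks} = 39 − 2·20.2 + 23.8 = 22.4.

22.4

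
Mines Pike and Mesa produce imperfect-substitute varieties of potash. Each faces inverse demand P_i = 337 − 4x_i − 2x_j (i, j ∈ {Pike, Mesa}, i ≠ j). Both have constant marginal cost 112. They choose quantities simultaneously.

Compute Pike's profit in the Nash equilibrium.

2025

Mine Pike's profit: π = x_{Pike}(337 − 4x_{Pike} − 2x_{Mesa}) − 112x_{Pike}.
∂π/∂x_{Pike} = 225 − 8x_{Pike} − 2x_{Mesa} = 0 ⇒ x_{Pike} = 28.125 − 0.25x_{Mesa}.
Setting x_{Pike} = x_{Mesa} in the reaction function: x_{Pike} = 28.125 − 0.25x_{Pike}, so x_{Pike} = 28.125 / 1.25 = 22.5.
P_{Pike} = 337 − 4·22.5 − 2·22.5 = 202.
Profit = (202 − 112)·22.5 = 2025.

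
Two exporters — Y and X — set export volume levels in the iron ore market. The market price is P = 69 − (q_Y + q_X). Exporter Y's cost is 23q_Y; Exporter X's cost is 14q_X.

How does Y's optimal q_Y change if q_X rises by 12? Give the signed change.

Exporter Y's profit: π = q_Y(69 − (q_Y + q_X)) − 23q_Y.
∂π/∂q_Y = 46 − 2q_Y − q_X = 0, so q_Y = 23 − 0.5q_X.
The reaction-function slope is −0.5, so a 12-unit rise in q_X moves q_Y by −0.5 × 12 = −6. Y's best response falls — the actions are strategic substitutes.

-6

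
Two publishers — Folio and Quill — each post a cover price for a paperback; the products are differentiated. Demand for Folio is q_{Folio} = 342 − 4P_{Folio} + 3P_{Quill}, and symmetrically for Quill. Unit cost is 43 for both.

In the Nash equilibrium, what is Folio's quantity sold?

239.2

Folio's profit: π = (P_{Folio} − 43)(342 − 4P_{Folio} + 3P_{Quill}).
∂π/∂P_{Folio} = 514 − 8P_{Folio} + 3P_{Quill} = 0 ⇒ P_{Folio} = 64.25 + 0.375P_{Quill}.
By symmetry P_{Quill} = P_{Folio}; substituting into the reaction function, 0.625P_{Folio} = 64.25 and P_{Folio} = 102.8.
q_{Folio} = 342 − 4·102.8 + 3·102.8 = 239.2.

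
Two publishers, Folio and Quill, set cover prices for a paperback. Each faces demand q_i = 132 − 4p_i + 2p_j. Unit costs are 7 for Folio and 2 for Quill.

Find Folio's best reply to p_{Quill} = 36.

Folio's profit: π = (p_{Folio} − 7)(132 − 4p_{Folio} + 2p_{Quill}).
∂π/∂p_{Folio} = 160 − 8p_{Folio} + 2p_{Quill} = 0 ⇒ p_{Folio} = 20 + 0.25p_{Quill}.
At p_{Quill} = 36: p_{Folio} = 20 + 0.25·36 = 29.

29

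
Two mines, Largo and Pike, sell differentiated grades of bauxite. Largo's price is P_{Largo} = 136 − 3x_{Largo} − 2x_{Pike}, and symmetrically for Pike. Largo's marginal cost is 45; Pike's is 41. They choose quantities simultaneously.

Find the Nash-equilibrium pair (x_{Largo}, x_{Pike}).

11.125, 12.125

Mine Largo's profit: π = x_{Largo}(136 − 3x_{Largo} − 2x_{Pike}) − 45x_{Largo}.
∂π/∂x_{Largo} = 91 − 6x_{Largo} − 2x_{Pike} = 0 ⇒ x_{Largo} = 91/6 − (1/3)x_{Pike}.
Similarly x_{Pike} = 95/6 − (1/3)x_{Largo}.
Solving the two reaction functions simultaneously: (1 − (−1/3)(−1/3))x_{Largo} = 91/6 − (1/3)·(95/6), so (8/9)x_{Largo} = 89/9 and x_{Largo} = 11.125.
Then x_{Pike} = 95/6 − (1/3)·11.125 = 12.125.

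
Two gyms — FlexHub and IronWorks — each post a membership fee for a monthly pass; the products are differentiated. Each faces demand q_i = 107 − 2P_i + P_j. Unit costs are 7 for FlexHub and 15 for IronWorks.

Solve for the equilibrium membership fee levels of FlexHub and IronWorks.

41.4, 44.6

FlexHub's profit: π = (P_{FlexHub} − 7)(107 − 2P_{FlexHub} + P_{IronWorks}).
∂π/∂P_{FlexHub} = 121 − 4P_{FlexHub} + P_{IronWorks} = 0 ⇒ P_{FlexHub} = 30.25 + 0.25P_{IronWorks}.
Similarly P_{IronWorks} = 34.25 + 0.25P_{FlexHub}.
Solving the two reaction functions simultaneously: (1 − (0.25)(0.25))P_{FlexHub} = 30.25 + 0.25·34.25, so 0.9375P_{FlexHub} = 38.8125 and P_{FlexHub} = 41.4.
Then P_{IronWorks} = 34.25 + 0.25·41.4 = 44.6.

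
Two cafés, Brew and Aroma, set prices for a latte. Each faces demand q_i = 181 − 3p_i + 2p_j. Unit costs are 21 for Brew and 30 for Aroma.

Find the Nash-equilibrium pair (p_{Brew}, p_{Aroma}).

62.6875, 66.0625

Brew's profit: π = (p_{Brew} − 21)(181 − 3p_{Brew} + 2p_{Aroma}).
∂π/∂p_{Brew} = 244 − 6p_{Brew} + 2p_{Aroma} = 0 ⇒ p_{Brew} = 122/3 + (1/3)p_{Aroma}.
Similarly p_{Aroma} = 271/6 + (1/3)p_{Brew}.
Solving the two reaction functions simultaneously: (1 − (1/3)(1/3))p_{Brew} = 122/3 + (1/3)·(271/6), so (8/9)p_{Brew} = 1003/18 and p_{Brew} = 62.6875.
Then p_{Aroma} = 271/6 + (1/3)·62.6875 = 66.0625.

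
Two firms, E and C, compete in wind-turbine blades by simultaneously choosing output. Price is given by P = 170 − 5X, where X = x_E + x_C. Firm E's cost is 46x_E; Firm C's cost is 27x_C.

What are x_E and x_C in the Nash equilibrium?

Firm E's profit: π = x_E(170 − 5(x_E + x_C)) − 46x_E.
∂π/∂x_E = 124 − 10x_E − 5x_C = 0, so x_E = 12.4 − 0.5x_C.
By the same steps for C: x_C = 14.3 − 0.5x_E.
Substituting the second reaction function into the first: x_E = 12.4 − 0.5(14.3 − 0.5x_E), which gives 0.75x_E = 5.25 ⇒ x_E = 7.
Then x_C = 14.3 − 0.5·7 = 10.8.

7, 10.8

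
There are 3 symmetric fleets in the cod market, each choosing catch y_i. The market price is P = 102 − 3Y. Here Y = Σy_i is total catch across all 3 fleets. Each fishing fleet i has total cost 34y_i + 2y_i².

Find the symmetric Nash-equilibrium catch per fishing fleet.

A representative fishing fleet's profit is π_i = y_i(102 − 3Y) − 34y_i − 2y_i², with Y = y_i + Σ_{j≠i} y_j.
First-order condition: 68 − 10y_i − 3Σ_{j≠i} y_j = 0.
With identical fishing fleets, set every y_j = y: then 68 − 10y − 6y = 0, i.e. y = 68/16 = 4.25.

4.25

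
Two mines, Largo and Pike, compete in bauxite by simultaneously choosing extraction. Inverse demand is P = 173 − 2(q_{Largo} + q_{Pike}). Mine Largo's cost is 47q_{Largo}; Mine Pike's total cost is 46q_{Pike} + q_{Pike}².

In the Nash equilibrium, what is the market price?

97.2

Mine Largo's profit: π = q_{Largo}(173 − 2(q_{Largo} + q_{Pike})) − 47q_{Largo}.
∂π/∂q_{Largo} = 126 − 4q_{Largo} − 2q_{Pike} = 0, so q_{Largo} = 31.5 − 0.5q_{Pike}.
For Pike: ∂π/∂q_{Pike} = 127 − 6q_{Pike} − 2q_{Largo} = 0 ⇒ q_{Pike} = 127/6 − (1/3)q_{Largo}.
Substituting the second reaction function into the first: q_{Largo} = 31.5 − 0.5(127/6 − (1/3)q_{Largo}), which gives (5/6)q_{Largo} = 251/12 ⇒ q_{Largo} = 25.1.
Then q_{Pike} = 127/6 − (1/3)·25.1 = 12.8.
Equilibrium price: P = 173 − 2·37.9 = 97.2.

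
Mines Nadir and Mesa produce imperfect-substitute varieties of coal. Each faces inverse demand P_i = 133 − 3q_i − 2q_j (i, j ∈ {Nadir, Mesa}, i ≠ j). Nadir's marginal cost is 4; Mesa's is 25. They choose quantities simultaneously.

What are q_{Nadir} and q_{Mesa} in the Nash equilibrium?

17.4375, 12.1875

Mine Nadir's profit: π = q_{Nadir}(133 − 3q_{Nadir} − 2q_{Mesa}) − 4q_{Nadir}.
∂π/∂q_{Nadir} = 129 − 6q_{Nadir} − 2q_{Mesa} = 0 ⇒ q_{Nadir} = 21.5 − (1/3)q_{Mesa}.
Similarly q_{Mesa} = 18 − (1/3)q_{Nadir}.
Substituting the second reaction function into the first: q_{Nadir} = 21.5 − (1/3)(18 − (1/3)q_{Nadir}), which gives (8/9)q_{Nadir} = 15.5 ⇒ q_{Nadir} = 17.4375.
Then q_{Mesa} = 18 − (1/3)·17.4375 = 12.1875.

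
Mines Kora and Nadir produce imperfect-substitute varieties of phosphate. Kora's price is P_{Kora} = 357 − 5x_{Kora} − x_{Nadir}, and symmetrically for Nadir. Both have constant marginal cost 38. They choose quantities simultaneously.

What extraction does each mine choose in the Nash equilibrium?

Mine Kora's profit: π = x_{Kora}(357 − 5x_{Kora} − x_{Nadir}) − 38x_{Kora}.
∂π/∂x_{Kora} = 319 − 10x_{Kora} − x_{Nadir} = 0 ⇒ x_{Kora} = 31.9 − 0.1x_{Nadir}.
Setting x_{Kora} = x_{Nadir} in the reaction function: x_{Kora} = 31.9 − 0.1x_{Kora}, so x_{Kora} = 31.9 / 1.1 = 29.

29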